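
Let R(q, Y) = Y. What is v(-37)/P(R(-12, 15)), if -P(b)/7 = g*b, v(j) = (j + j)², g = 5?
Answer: -5476/525 ≈ -10.430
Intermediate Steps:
v(j) = 4*j² (v(j) = (2*j)² = 4*j²)
P(b) = -35*b
v(-37)/P(R(-12, 15)) = (4*(-37)²)/((-35*15)) = (4*1369)/(-525) = 5476*(-1/525) = -5476/525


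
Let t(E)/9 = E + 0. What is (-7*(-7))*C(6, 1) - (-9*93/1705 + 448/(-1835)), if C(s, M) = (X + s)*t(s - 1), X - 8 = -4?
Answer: 445094087/20185 ≈ 22051.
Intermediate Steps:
t(E) = 9*E (t(E) = 9*(E + 0) = 9*E)
X = 4 (X = 8 - 4 = 4)
C(s, M) = (-9 + 9*s)*(4 + s) (C(s, M) = (4 + s)*(9*(s - 1)) = (4 + s)*(9*(-1 + s)) = (4 + s)*(-9 + 9*s) = (-9 + 9*s)*(4 + s))
(-7*(-7))*C(6, 1) - (-9*93/1705 + 448/(-1835)) = (-7*(-7))*(9*(-1 + 6)*(4 + 6)) - (-9*93/1705 + 448/(-1835)) = 49*(9*5*10) - (-837*1/1705 + 448*(-1/1835)) = 49*450 - (-27/55 - 448/1835) = 22050 - 1*(-14837/20185) = 22050 + 14837/20185 = 445094087/20185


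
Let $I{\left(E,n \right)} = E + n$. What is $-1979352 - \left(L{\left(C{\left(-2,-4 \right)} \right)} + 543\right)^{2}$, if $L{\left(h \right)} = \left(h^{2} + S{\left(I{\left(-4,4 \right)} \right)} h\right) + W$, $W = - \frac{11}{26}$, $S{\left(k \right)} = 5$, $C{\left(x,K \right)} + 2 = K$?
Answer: $- \frac{1541475121}{676} \approx -2.2803 \cdot 10^{6}$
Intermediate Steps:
$C{\left(x,K \right)} = -2 + K$
$W = - \frac{11}{26}$ ($W = \left(-11\right) \frac{1}{26} = - \frac{11}{26} \approx -0.42308$)
$L{\left(h \right)} = - \frac{11}{26} + h^{2} + 5 h$ ($L{\left(h \right)} = \left(h^{2} + 5 h\right) - \frac{11}{26} = - \frac{11}{26} + h^{2} + 5 h$)
$-1979352 - \left(L{\left(C{\left(-2,-4 \right)} \right)} + 543\right)^{2} = -1979352 - \left(\left(- \frac{11}{26} + \left(-2 - 4\right)^{2} + 5 \left(-2 - 4\right)\right) + 543\right)^{2} = -1979352 - \left(\left(- \frac{11}{26} + \left(-6\right)^{2} + 5 \left(-6\right)\right) + 543\right)^{2} = -1979352 - \left(\left(- \frac{11}{26} + 36 - 30\right) + 543\right)^{2} = -1979352 - \left(\frac{145}{26} + 543\right)^{2} = -1979352 - \left(\frac{14263}{26}\right)^{2} = -1979352 - \frac{203433169}{676} = - \frac{1541475121}{676}$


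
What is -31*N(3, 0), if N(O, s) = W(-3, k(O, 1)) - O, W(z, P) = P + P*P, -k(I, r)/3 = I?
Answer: -2139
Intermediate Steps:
k(I, r) = -3*I
W(z, P) = P + P²
N(O, s) = -O - 3*O*(1 - 3*O) (N(O, s) = (-3*O)*(1 - 3*O) - O = -3*O*(1 - 3*O) - O = -O - 3*O*(1 - 3*O))
-31*N(3, 0) = -93*(-4 + 9*3) = -93*(-4 + 27) = -93*23 = -31*69 = -2139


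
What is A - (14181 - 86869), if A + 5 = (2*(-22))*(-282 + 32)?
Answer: 83683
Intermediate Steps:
A = 10995 (A = -5 + (2*(-22))*(-282 + 32) = -5 - 44*(-250) = -5 + 11000 = 10995)
A - (14181 - 86869) = 10995 - (14181 - 86869) = 10995 - 1*(-72688) = 10995 + 72688 = 83683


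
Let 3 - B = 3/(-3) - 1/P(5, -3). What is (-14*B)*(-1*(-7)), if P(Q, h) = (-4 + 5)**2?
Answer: -490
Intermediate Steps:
P(Q, h) = 1 (P(Q, h) = 1**2 = 1)
B = 5 (B = 3 - (3/(-3) - 1/1) = 3 - (3*(-1/3) - 1*1) = 3 - (-1 - 1) = 3 - 1*(-2) = 3 + 2 = 5)
(-14*B)*(-1*(-7)) = (-14*5)*(-1*(-7)) = -70*7 = -490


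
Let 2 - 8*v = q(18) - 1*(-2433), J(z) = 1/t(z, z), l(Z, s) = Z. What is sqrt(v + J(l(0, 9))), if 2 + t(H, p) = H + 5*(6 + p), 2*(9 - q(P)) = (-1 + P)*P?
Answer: I*sqrt(224098)/28 ≈ 16.907*I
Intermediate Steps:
q(P) = 9 - P*(-1 + P)/2 (q(P) = 9 - (-1 + P)*P/2 = 9 - P*(-1 + P)/2)
t(H, p) = 28 + H + 5*p (t(H, p) = -2 + (H + 5*(6 + p)) = -2 + (H + (30 + 5*p)) = -2 + (30 + H + 5*p) = 28 + H + 5*p)
J(z) = 1/(28 + 6*z) (J(z) = 1/(28 + z + 5*z) = 1/(28 + 6*z))
v = -2287/8 (v = 1/4 - ((9 + (1/2)*18 - 1/2*18**2) - 1*(-2433))/8 = 1/4 - ((9 + 9 - 1/2*324) + 2433)/8 = 1/4 - ((9 + 9 - 162) + 2433)/8 = 1/4 - (-144 + 2433)/8 = 1/4 - 1/8*2289 = 1/4 - 2289/8 = -2287/8 ≈ -285.88)
sqrt(v + J(l(0, 9))) = sqrt(-2287/8 + 1/(2*(14 + 3*0))) = sqrt(-2287/8 + 1/(2*(14 + 0))) = sqrt(-2287/8 + (1/2)/14) = sqrt(-2287/8 + (1/2)*(1/14)) = sqrt(-2287/8 + 1/28) = sqrt(-16007/56) = I*sqrt(224098)/28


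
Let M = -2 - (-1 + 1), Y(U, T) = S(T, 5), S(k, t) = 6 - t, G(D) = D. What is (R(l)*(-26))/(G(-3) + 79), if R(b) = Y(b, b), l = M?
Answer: -13/38 ≈ -0.34211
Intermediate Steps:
Y(U, T) = 1 (Y(U, T) = 6 - 1*5 = 6 - 5 = 1)
M = -2 (M = -2 - 1*0 = -2 + 0 = -2)
l = -2
R(b) = 1
(R(l)*(-26))/(G(-3) + 79) = (1*(-26))/(-3 + 79) = -26/76 = -26*1/76 = -13/38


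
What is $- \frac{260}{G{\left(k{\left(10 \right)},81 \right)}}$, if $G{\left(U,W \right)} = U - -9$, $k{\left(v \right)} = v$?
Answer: $- \frac{260}{19} \approx -13.684$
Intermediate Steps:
$G{\left(U,W \right)} = 9 + U$ ($G{\left(U,W \right)} = U + 9 = 9 + U$)
$- \frac{260}{G{\left(k{\left(10 \right)},81 \right)}} = - \frac{260}{9 + 10} = - \frac{260}{19}$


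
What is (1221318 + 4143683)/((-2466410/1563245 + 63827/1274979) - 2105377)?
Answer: -2138601577396324371/839247903277531222 ≈ -2.5482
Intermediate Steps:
(1221318 + 4143683)/((-2466410/1563245 + 63827/1274979) - 2105377) = 5365001/((-2466410*1/1563245 + 63827*(1/1274979)) - 2105377) = 5365001/((-493282/312649 + 63827/1274979) - 2105377) = 5365001/(-608968743355/398620909371 - 2105377) = 5365001/(-839247903277531222/398620909371) = 5365001*(-398620909371/839247903277531222) = -2138601577396324371/839247903277531222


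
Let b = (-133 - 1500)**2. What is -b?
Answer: -2666689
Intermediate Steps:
b = 2666689 (b = (-1633)**2 = 2666689)
-b = -1*2666689 = -2666689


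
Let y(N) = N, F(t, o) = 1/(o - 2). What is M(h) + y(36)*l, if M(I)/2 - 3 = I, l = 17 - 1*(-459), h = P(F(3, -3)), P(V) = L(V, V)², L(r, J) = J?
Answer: 428552/25 ≈ 17142.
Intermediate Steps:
F(t, o) = 1/(-2 + o)
P(V) = V²
h = 1/25 (h = (1/(-2 - 3))² = (1/(-5))² = (-⅕)² = 1/25 ≈ 0.040000)
l = 476 (l = 17 + 459 = 476)
M(I) = 6 + 2*I
M(h) + y(36)*l = (6 + 2*(1/25)) + 36*476 = (6 + 2/25) + 17136 = 152/25 + 17136 = 428552/25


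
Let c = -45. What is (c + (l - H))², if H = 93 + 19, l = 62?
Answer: 9025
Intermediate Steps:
H = 112
(c + (l - H))² = (-45 + (62 - 1*112))² = (-45 + (62 - 112))² = (-45 - 50)² = (-95)² = 9025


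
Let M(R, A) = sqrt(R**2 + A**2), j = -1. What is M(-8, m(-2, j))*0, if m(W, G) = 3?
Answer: 0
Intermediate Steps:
M(R, A) = sqrt(A**2 + R**2)
M(-8, m(-2, j))*0 = sqrt(3**2 + (-8)**2)*0 = sqrt(9 + 64)*0 = sqrt(73)*0 = 0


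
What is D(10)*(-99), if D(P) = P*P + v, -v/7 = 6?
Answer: -5742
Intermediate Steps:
v = -42 (v = -7*6 = -42)
D(P) = -42 + P² (D(P) = P*P - 42 = P² - 42 = -42 + P²)
D(10)*(-99) = (-42 + 10²)*(-99) = (-42 + 100)*(-99) = 58*(-99) = -5742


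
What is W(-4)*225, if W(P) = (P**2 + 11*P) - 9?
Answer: -8325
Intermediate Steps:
W(P) = -9 + P**2 + 11*P
W(-4)*225 = (-9 + (-4)**2 + 11*(-4))*225 = (-9 + 16 - 44)*225 = -37*225 = -8325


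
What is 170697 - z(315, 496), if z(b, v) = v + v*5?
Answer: 167721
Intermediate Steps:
z(b, v) = 6*v (z(b, v) = v + 5*v = 6*v)
170697 - z(315, 496) = 170697 - 6*496 = 170697 - 1*2976 = 170697 - 2976 = 167721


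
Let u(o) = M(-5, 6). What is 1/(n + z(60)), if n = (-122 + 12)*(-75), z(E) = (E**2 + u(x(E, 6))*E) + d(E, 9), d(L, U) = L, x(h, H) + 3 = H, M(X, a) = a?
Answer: 1/12270 ≈ 8.1500e-5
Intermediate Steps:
x(h, H) = -3 + H
u(o) = 6
z(E) = E**2 + 7*E (z(E) = (E**2 + 6*E) + E = E**2 + 7*E)
n = 8250 (n = -110*(-75) = 8250)
1/(n + z(60)) = 1/(8250 + 60*(7 + 60)) = 1/(8250 + 60*67) = 1/(8250 + 4020) = 1/12270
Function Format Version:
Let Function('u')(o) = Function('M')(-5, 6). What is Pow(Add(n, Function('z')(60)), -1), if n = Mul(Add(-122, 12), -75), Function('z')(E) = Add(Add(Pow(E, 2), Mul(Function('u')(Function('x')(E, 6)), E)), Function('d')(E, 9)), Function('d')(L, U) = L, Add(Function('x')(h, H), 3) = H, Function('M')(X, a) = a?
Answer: Rational(1, 12270) ≈ 8.1500e-5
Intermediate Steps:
Function('x')(h, H) = Add(-3, H)
Function('u')(o) = 6
Function('z')(E) = Add(Pow(E, 2), Mul(7, E)) (Function('z')(E) = Add(Add(Pow(E, 2), Mul(6, E)), E) = Add(Pow(E, 2), Mul(7, E)))
n = 8250 (n = Mul(-110, -75) = 8250)
Pow(Add(n, Function('z')(60)), -1) = Pow(Add(8250, Mul(60, Add(7, 60))), -1) = Pow(Add(8250, Mul(60, 67)), -1) = Pow(Add(8250, 4020), -1) = Pow(12270, -1) = Rational(1, 12270)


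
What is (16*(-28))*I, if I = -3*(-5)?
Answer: -6720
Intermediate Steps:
I = 15
(16*(-28))*I = (16*(-28))*15 = -448*15 = -6720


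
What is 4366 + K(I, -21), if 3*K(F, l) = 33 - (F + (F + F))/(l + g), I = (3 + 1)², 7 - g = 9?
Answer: 100687/23 ≈ 4377.7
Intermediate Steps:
g = -2 (g = 7 - 1*9 = 7 - 9 = -2)
I = 16 (I = 4² = 16)
K(F, l) = 11 - F/(-2 + l) (K(F, l) = (33 - (F + (F + F))/(l - 2))/3 = (33 - (F + 2*F)/(-2 + l))/3 = (33 - 3*F/(-2 + l))/3 = 11 - F/(-2 + l))
4366 + K(I, -21) = 4366 + (-22 - 1*16 + 11*(-21))/(-2 - 21) = 4366 + (-22 - 16 - 231)/(-23) = 4366 - 1/23*(-269) = 4366 + 269/23 = 100687/23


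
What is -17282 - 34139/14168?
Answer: -34983645/2024 ≈ -17284.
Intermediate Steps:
-17282 - 34139/14168 = -17282 - 1*4877/2024 = -17282 - 4877/2024 = -34983645/2024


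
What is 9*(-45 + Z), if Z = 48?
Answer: 27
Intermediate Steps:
9*(-45 + Z) = 9*(-45 + 48) = 9*3 = 27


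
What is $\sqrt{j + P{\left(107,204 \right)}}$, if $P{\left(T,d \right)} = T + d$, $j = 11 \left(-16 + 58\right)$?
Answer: $\sqrt{773} \approx 27.803$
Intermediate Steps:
$j = 462$ ($j = 11 \cdot 42 = 462$)
$\sqrt{j + P{\left(107,204 \right)}} = \sqrt{462 + \left(107 + 204\right)} = \sqrt{462 + 311} = \sqrt{773}$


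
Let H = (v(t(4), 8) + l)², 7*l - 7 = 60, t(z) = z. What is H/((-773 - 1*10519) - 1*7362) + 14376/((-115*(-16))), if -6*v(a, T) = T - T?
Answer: 410377048/52557645 ≈ 7.8081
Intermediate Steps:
v(a, T) = 0 (v(a, T) = -(T - T)/6 = -⅙*0 = 0)
l = 67/7 (l = 1 + (⅐)*60 = 1 + 60/7 = 67/7 ≈ 9.5714)
H = 4489/49 (H = (0 + 67/7)² = (67/7)² = 4489/49 ≈ 91.612)
H/((-773 - 1*10519) - 1*7362) + 14376/((-115*(-16))) = 4489/(49*((-773 - 1*10519) - 1*7362)) + 14376/((-115*(-16))) = 4489/(49*((-773 - 10519) - 7362)) + 14376/1840 = 4489/(49*(-11292 - 7362)) + 14376*(1/1840) = (4489/49)/(-18654) + 1797/230 = (4489/49)*(-1/18654) + 1797/230 = -4489/914046 + 1797/230 = 410377048/52557645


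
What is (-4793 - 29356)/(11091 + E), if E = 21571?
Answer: -34149/32662 ≈ -1.0455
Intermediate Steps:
(-4793 - 29356)/(11091 + E) = (-4793 - 29356)/(11091 + 21571) = -34149/32662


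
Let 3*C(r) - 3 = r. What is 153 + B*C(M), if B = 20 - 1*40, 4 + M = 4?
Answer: 133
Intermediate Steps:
M = 0 (M = -4 + 4 = 0)
C(r) = 1 + r/3
B = -20 (B = 20 - 40 = -20)
153 + B*C(M) = 153 - 20*(1 + (⅓)*0) = 153 - 20*(1 + 0) = 153 - 20*1 = 153 - 20 = 133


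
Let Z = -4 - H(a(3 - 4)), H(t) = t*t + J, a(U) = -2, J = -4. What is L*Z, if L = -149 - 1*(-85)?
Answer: 256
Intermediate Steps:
H(t) = -4 + t² (H(t) = t*t - 4 = t² - 4 = -4 + t²)
Z = -4 (Z = -4 - (-4 + (-2)²) = -4 - (-4 + 4) = -4 - 1*0 = -4 + 0 = -4)
L = -64 (L = -149 + 85 = -64)
L*Z = -64*(-4) = 256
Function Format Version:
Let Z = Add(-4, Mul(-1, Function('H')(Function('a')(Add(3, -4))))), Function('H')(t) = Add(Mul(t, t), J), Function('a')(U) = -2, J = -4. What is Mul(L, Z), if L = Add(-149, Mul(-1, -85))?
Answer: 256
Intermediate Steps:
Function('H')(t) = Add(-4, Pow(t, 2)) (Function('H')(t) = Add(Mul(t, t), -4) = Add(Pow(t, 2), -4) = Add(-4, Pow(t, 2)))
Z = -4 (Z = Add(-4, Mul(-1, Add(-4, Pow(-2, 2)))) = Add(-4, Mul(-1, Add(-4, 4))) = Add(-4, Mul(-1, 0)) = Add(-4, 0) = -4)
L = -64 (L = Add(-149, 85) = -64)
Mul(L, Z) = Mul(-64, -4) = 256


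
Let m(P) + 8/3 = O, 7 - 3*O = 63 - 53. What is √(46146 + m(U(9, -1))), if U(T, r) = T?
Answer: √415281/3 ≈ 214.81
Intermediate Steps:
O = -1 (O = 7/3 - (63 - 53)/3 = 7/3 - ⅓*10 = 7/3 - 10/3 = -1)
m(P) = -11/3 (m(P) = -8/3 - 1 = -11/3)
√(46146 + m(U(9, -1))) = √(46146 - 11/3) = √(138427/3) = √415281/3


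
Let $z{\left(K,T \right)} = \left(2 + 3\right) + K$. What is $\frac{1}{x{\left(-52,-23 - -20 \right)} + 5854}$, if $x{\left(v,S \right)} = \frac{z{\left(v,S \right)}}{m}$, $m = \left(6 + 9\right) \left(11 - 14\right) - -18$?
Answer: $\frac{27}{158105} \approx 0.00017077$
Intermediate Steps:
$m = -27$ ($m = 15 \left(-3\right) + 18 = -45 + 18 = -27$)
$z{\left(K,T \right)} = 5 + K$
$x{\left(v,S \right)} = - \frac{5}{27} - \frac{v}{27}$ ($x{\left(v,S \right)} = \frac{5 + v}{-27} = \left(5 + v\right) \left(- \frac{1}{27}\right) = - \frac{5}{27} - \frac{v}{27}$)
$\frac{1}{x{\left(-52,-23 - -20 \right)} + 5854} = \frac{1}{\left(- \frac{5}{27} - - \frac{52}{27}\right) + 5854} = \frac{1}{\left(- \frac{5}{27} + \frac{52}{27}\right) + 5854} = \frac{1}{\frac{47}{27} + 5854} = \frac{1}{\frac{158105}{27}} = \frac{27}{158105}$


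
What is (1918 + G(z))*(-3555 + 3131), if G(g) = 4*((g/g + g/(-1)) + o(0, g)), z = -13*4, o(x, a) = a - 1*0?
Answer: -814928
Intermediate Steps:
o(x, a) = a (o(x, a) = a + 0 = a)
z = -52
G(g) = 4 (G(g) = 4*((g/g + g/(-1)) + g) = 4*((1 + g*(-1)) + g) = 4*((1 - g) + g) = 4*1 = 4)
(1918 + G(z))*(-3555 + 3131) = (1918 + 4)*(-3555 + 3131) = 1922*(-424) = -814928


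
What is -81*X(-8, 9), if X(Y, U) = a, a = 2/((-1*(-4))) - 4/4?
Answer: 81/2 ≈ 40.500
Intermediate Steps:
a = -½ (a = 2/4 - 4*¼ = 2*(¼) - 1 = ½ - 1 = -½ ≈ -0.50000)
X(Y, U) = -½
-81*X(-8, 9) = -81*(-½) = 81/2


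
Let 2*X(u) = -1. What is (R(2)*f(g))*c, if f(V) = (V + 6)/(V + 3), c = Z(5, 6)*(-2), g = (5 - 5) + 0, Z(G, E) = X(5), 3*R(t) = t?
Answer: 4/3 ≈ 1.3333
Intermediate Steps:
X(u) = -½ (X(u) = (½)*(-1) = -½)
R(t) = t/3
Z(G, E) = -½
g = 0 (g = 0 + 0 = 0)
c = 1 (c = -½*(-2) = 1)
f(V) = (6 + V)/(3 + V)
(R(2)*f(g))*c = (((⅓)*2)*((6 + 0)/(3 + 0)))*1 = (2*(6/3)/3)*1 = (2*((⅓)*6)/3)*1 = ((⅔)*2)*1 = (4/3)*1 = 4/3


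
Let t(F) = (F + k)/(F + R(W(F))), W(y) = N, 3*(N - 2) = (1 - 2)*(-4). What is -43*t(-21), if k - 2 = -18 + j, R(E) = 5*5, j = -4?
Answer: 1763/4 ≈ 440.75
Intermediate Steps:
N = 10/3 (N = 2 + ((1 - 2)*(-4))/3 = 2 + (-1*(-4))/3 = 2 + (⅓)*4 = 2 + 4/3 = 10/3 ≈ 3.3333)
W(y) = 10/3
R(E) = 25
k = -20 (k = 2 + (-18 - 4) = 2 - 22 = -20)
t(F) = (-20 + F)/(25 + F) (t(F) = (F - 20)/(F + 25) = (-20 + F)/(25 + F))
-43*t(-21) = -43*(-20 - 21)/(25 - 21) = -43*(-41)/4 = -43*(-41/4) = 1763/4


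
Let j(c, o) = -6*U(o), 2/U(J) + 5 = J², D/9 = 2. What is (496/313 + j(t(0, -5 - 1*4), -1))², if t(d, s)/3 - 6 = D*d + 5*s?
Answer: 2059225/97969 ≈ 21.019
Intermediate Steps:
D = 18 (D = 9*2 = 18)
t(d, s) = 18 + 15*s + 54*d (t(d, s) = 18 + 3*(18*d + 5*s) = 18 + 3*(5*s + 18*d) = 18 + (15*s + 54*d) = 18 + 15*s + 54*d)
U(J) = 2/(-5 + J²)
j(c, o) = -12/(-5 + o²)
(496/313 + j(t(0, -5 - 1*4), -1))² = (496/313 - 12/(-5 + (-1)²))² = (496*(1/313) - 12/(-5 + 1))² = (496/313 - 12/(-4))² = (496/313 - 12*(-¼))² = (496/313 + 3)² = (1435/313)² = 2059225/97969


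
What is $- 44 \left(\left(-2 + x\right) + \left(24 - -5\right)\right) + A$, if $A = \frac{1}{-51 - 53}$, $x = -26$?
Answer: $- \frac{4577}{104} \approx -44.01$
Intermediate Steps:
$A = - \frac{1}{104}$ ($A = \frac{1}{-51 - 53} = \frac{1}{-104} = - \frac{1}{104} \approx -0.0096154$)
$- 44 \left(\left(-2 + x\right) + \left(24 - -5\right)\right) + A = - 44 \left(\left(-2 - 26\right) + \left(24 - -5\right)\right) - \frac{1}{104} = - 44 \left(-28 + \left(24 + 5\right)\right) - \frac{1}{104} = - 44 \left(-28 + 29\right) - \frac{1}{104} = \left(-44\right) 1 - \frac{1}{104} = -44 - \frac{1}{104} = - \frac{4577}{104}$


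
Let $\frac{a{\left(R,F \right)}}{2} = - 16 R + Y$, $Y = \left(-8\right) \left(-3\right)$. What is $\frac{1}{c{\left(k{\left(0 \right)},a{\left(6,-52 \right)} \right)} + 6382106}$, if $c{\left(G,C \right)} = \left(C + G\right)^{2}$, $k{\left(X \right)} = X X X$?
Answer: $\frac{1}{6402842} \approx 1.5618 \cdot 10^{-7}$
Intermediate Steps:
$k{\left(X \right)} = X^{3}$ ($k{\left(X \right)} = X^{2} X = X^{3}$)
$Y = 24$
$a{\left(R,F \right)} = 48 - 32 R$ ($a{\left(R,F \right)} = 2 \left(- 16 R + 24\right) = 2 \left(24 - 16 R\right) = 48 - 32 R$)
$\frac{1}{c{\left(k{\left(0 \right)},a{\left(6,-52 \right)} \right)} + 6382106} = \frac{1}{\left(\left(48 - 192\right) + 0^{3}\right)^{2} + 6382106} = \frac{1}{\left(\left(48 - 192\right) + 0\right)^{2} + 6382106} = \frac{1}{\left(-144 + 0\right)^{2} + 6382106} = \frac{1}{\left(-144\right)^{2} + 6382106} = \frac{1}{20736 + 6382106} = \frac{1}{6402842}$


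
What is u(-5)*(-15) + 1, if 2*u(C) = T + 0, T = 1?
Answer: -13/2 ≈ -6.5000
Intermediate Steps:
u(C) = ½ (u(C) = (1 + 0)/2 = (½)*1 = ½)
u(-5)*(-15) + 1 = (½)*(-15) + 1 = -15/2 + 1 = -13/2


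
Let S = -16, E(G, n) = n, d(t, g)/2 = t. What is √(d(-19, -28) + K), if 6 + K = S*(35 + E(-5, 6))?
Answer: 10*I*√7 ≈ 26.458*I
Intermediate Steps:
d(t, g) = 2*t
K = -662 (K = -6 - 16*(35 + 6) = -6 - 16*41 = -6 - 656 = -662)
√(d(-19, -28) + K) = √(2*(-19) - 662) = √(-38 - 662) = √(-700) = 10*I*√7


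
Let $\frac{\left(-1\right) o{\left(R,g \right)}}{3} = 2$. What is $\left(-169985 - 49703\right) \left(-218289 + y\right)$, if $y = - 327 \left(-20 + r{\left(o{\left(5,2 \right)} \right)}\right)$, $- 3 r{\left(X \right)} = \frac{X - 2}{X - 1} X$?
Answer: $46682915400$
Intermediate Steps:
$o{\left(R,g \right)} = -6$ ($o{\left(R,g \right)} = \left(-3\right) 2 = -6$)
$r{\left(X \right)} = - \frac{X \left(-2 + X\right)}{3 \left(-1 + X\right)}$ ($r{\left(X \right)} = - \frac{\frac{X - 2}{X - 1} X}{3} = - \frac{\frac{-2 + X}{-1 + X} X}{3} = - \frac{X \frac{1}{-1 + X} \left(-2 + X\right)}{3} = - \frac{X \left(-2 + X\right)}{3 \left(-1 + X\right)}$)
$y = \frac{40548}{7}$ ($y = - 327 \left(-20 + \frac{1}{3} \left(-6\right) \frac{1}{-1 - 6} \left(2 - -6\right)\right) = - 327 \left(-20 + \frac{1}{3} \left(-6\right) \frac{1}{-7} \left(2 + 6\right)\right) = - 327 \left(-20 + \frac{1}{3} \left(-6\right) \left(- \frac{1}{7}\right) 8\right) = - 327 \left(-20 + \frac{16}{7}\right) = \left(-327\right) \left(- \frac{124}{7}\right) = \frac{40548}{7} \approx 5792.6$)
$\left(-169985 - 49703\right) \left(-218289 + y\right) = \left(-169985 - 49703\right) \left(-218289 + \frac{40548}{7}\right) = \left(-219688\right) \left(- \frac{1487475}{7}\right) = 46682915400$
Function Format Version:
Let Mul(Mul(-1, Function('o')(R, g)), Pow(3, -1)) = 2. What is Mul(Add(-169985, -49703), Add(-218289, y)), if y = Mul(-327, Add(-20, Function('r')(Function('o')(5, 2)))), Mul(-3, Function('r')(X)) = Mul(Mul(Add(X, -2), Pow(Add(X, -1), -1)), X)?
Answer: 46682915400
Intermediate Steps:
Function('o')(R, g) = -6 (Function('o')(R, g) = Mul(-3, 2) = -6)
Function('r')(X) = Mul(Rational(-1, 3), X, Pow(Add(-1, X), -1), Add(-2, X)) (Function('r')(X) = Mul(Rational(-1, 3), Mul(Mul(Add(X, -2), Pow(Add(X, -1), -1)), X)) = Mul(Rational(-1, 3), Mul(Mul(Add(-2, X), Pow(Add(-1, X), -1)), X)) = Mul(Rational(-1, 3), Mul(Mul(Pow(Add(-1, X), -1), Add(-2, X)), X)) = Mul(Rational(-1, 3), Mul(X, Pow(Add(-1, X), -1), Add(-2, X))) = Mul(Rational(-1, 3), X, Pow(Add(-1, X), -1), Add(-2, X)))
y = Rational(40548, 7) (y = Mul(-327, Add(-20, Mul(Rational(1, 3), -6, Pow(Add(-1, -6), -1), Add(2, Mul(-1, -6))))) = Mul(-327, Add(-20, Mul(Rational(1, 3), -6, Pow(-7, -1), Add(2, 6)))) = Mul(-327, Add(-20, Mul(Rational(1, 3), -6, Rational(-1, 7), 8))) = Mul(-327, Add(-20, Rational(16, 7))) = Mul(-327, Rational(-124, 7)) = Rational(40548, 7) ≈ 5792.6)
Mul(Add(-169985, -49703), Add(-218289, y)) = Mul(Add(-169985, -49703), Add(-218289, Rational(40548, 7))) = Mul(-219688, Rational(-1487475, 7)) = 46682915400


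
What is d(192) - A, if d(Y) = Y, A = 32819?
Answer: -32627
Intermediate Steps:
d(192) - A = 192 - 1*32819 = 192 - 32819 = -32627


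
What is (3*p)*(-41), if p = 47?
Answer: -5781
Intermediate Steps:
(3*p)*(-41) = (3*47)*(-41) = 141*(-41) = -5781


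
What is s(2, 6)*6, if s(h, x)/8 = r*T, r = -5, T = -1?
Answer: 240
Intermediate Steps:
s(h, x) = 40 (s(h, x) = 8*(-5*(-1)) = 8*5 = 40)
s(2, 6)*6 = 40*6 = 240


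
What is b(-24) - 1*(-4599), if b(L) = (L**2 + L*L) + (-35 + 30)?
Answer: 5746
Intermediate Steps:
b(L) = -5 + 2*L**2 (b(L) = (L**2 + L**2) - 5 = 2*L**2 - 5 = -5 + 2*L**2)
b(-24) - 1*(-4599) = (-5 + 2*(-24)**2) - 1*(-4599) = (-5 + 2*576) + 4599 = (-5 + 1152) + 4599 = 1147 + 4599 = 5746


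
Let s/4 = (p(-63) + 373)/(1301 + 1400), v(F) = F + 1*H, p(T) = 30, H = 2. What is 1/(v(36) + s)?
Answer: 2701/104250 ≈ 0.025909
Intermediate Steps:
v(F) = 2 + F (v(F) = F + 1*2 = F + 2 = 2 + F)
s = 1612/2701 (s = 4*((30 + 373)/(1301 + 1400)) = 4*(403/2701) = 1612/2701 ≈ 0.59682)
1/(v(36) + s) = 1/((2 + 36) + 1612/2701) = 1/(38 + 1612/2701) = 1/(104250/2701) = 2701/104250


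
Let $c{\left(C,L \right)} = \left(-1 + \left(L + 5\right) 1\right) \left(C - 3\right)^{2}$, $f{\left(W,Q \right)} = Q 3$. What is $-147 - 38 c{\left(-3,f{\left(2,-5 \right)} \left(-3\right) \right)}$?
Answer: $-67179$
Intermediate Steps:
$f{\left(W,Q \right)} = 3 Q$
$c{\left(C,L \right)} = \left(-3 + C\right)^{2} \left(4 + L\right)$ ($c{\left(C,L \right)} = \left(-1 + \left(5 + L\right) 1\right) \left(-3 + C\right)^{2} = \left(-1 + \left(5 + L\right)\right) \left(-3 + C\right)^{2} = \left(4 + L\right) \left(-3 + C\right)^{2} = \left(-3 + C\right)^{2} \left(4 + L\right)$)
$-147 - 38 c{\left(-3,f{\left(2,-5 \right)} \left(-3\right) \right)} = -147 - 38 \left(-3 - 3\right)^{2} \left(4 + 3 \left(-5\right) \left(-3\right)\right) = -147 - 38 \left(-6\right)^{2} \left(4 - -45\right) = -147 - 38 \cdot 36 \left(4 + 45\right) = -147 - 38 \cdot 36 \cdot 49 = -147 - 67032 = -67179$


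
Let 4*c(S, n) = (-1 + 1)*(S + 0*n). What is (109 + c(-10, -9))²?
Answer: 11881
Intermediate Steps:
c(S, n) = 0 (c(S, n) = ((-1 + 1)*(S + 0*n))/4 = (0*(S + 0))/4 = (0*S)/4 = (¼)*0 = 0)
(109 + c(-10, -9))² = (109 + 0)² = 109² = 11881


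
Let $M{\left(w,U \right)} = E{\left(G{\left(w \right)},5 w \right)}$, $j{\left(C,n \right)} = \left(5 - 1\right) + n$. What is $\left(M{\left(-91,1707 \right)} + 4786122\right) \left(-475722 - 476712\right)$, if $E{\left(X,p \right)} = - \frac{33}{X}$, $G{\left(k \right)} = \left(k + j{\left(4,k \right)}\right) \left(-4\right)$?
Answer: $- \frac{1622813638542327}{356} \approx -4.5585 \cdot 10^{12}$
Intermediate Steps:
$j{\left(C,n \right)} = 4 + n$
$G{\left(k \right)} = -16 - 8 k$ ($G{\left(k \right)} = \left(k + \left(4 + k\right)\right) \left(-4\right) = \left(4 + 2 k\right) \left(-4\right) = -16 - 8 k$)
$M{\left(w,U \right)} = - \frac{33}{-16 - 8 w}$
$\left(M{\left(-91,1707 \right)} + 4786122\right) \left(-475722 - 476712\right) = \left(\frac{33}{8 \left(2 - 91\right)} + 4786122\right) \left(-475722 - 476712\right) = \left(\frac{33}{8 \left(-89\right)} + 4786122\right) \left(-952434\right) = \left(\frac{33}{8} \left(- \frac{1}{89}\right) + 4786122\right) \left(-952434\right) = \left(- \frac{33}{712} + 4786122\right) \left(-952434\right) = \frac{3407718831}{712} \left(-952434\right) = - \frac{1622813638542327}{356}$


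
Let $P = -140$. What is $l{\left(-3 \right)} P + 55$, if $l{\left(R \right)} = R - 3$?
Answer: $895$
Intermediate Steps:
$l{\left(R \right)} = -3 + R$ ($l{\left(R \right)} = R - 3 = -3 + R$)
$l{\left(-3 \right)} P + 55 = \left(-3 - 3\right) \left(-140\right) + 55 = \left(-6\right) \left(-140\right) + 55 = 840 + 55 = 895$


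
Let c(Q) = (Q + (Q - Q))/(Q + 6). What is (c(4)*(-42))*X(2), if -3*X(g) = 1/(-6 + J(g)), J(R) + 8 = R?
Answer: -7/15 ≈ -0.46667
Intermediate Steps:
J(R) = -8 + R
c(Q) = Q/(6 + Q) (c(Q) = (Q + 0)/(6 + Q) = Q/(6 + Q))
X(g) = -1/(3*(-14 + g)) (X(g) = -1/(3*(-6 + (-8 + g))) = -1/(3*(-14 + g)))
(c(4)*(-42))*X(2) = ((4/(6 + 4))*(-42))*(-1/(-42 + 3*2)) = ((4/10)*(-42))*(-1/(-42 + 6)) = ((4*(⅒))*(-42))*(-1/(-36)) = ((⅖)*(-42))*(-1*(-1/36)) = -84/5*1/36 = -7/15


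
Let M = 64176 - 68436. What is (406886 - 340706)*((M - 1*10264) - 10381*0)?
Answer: -961198320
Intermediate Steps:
M = -4260
(406886 - 340706)*((M - 1*10264) - 10381*0) = (406886 - 340706)*((-4260 - 1*10264) - 10381*0) = 66180*((-4260 - 10264) + 0) = 66180*(-14524 + 0) = 66180*(-14524) = -961198320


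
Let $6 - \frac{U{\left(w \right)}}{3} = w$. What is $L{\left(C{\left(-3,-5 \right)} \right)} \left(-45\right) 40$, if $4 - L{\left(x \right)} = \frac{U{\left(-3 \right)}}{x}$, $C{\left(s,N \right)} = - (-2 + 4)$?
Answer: $-31500$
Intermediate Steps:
$C{\left(s,N \right)} = -2$ ($C{\left(s,N \right)} = \left(-1\right) 2 = -2$)
$U{\left(w \right)} = 18 - 3 w$
$L{\left(x \right)} = 4 - \frac{27}{x}$ ($L{\left(x \right)} = 4 - \frac{18 - -9}{x} = 4 - \frac{18 + 9}{x} = 4 - \frac{27}{x}$)
$L{\left(C{\left(-3,-5 \right)} \right)} \left(-45\right) 40 = \left(4 - \frac{27}{-2}\right) \left(-45\right) 40 = \left(4 - - \frac{27}{2}\right) \left(-45\right) 40 = \left(4 + \frac{27}{2}\right) \left(-45\right) 40 = \frac{35}{2} \left(-45\right) 40 = \left(- \frac{1575}{2}\right) 40 = -31500$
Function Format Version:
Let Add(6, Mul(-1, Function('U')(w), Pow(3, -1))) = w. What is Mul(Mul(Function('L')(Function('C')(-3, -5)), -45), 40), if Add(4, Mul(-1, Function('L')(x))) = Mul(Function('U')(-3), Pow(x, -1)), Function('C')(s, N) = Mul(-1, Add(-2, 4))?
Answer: -31500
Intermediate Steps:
Function('C')(s, N) = -2 (Function('C')(s, N) = Mul(-1, 2) = -2)
Function('U')(w) = Add(18, Mul(-3, w))
Function('L')(x) = Add(4, Mul(-27, Pow(x, -1))) (Function('L')(x) = Add(4, Mul(-1, Mul(Add(18, Mul(-3, -3)), Pow(x, -1)))) = Add(4, Mul(-1, Mul(Add(18, 9), Pow(x, -1)))) = Add(4, Mul(-1, Mul(27, Pow(x, -1)))) = Add(4, Mul(-27, Pow(x, -1))))
Mul(Mul(Function('L')(Function('C')(-3, -5)), -45), 40) = Mul(Mul(Add(4, Mul(-27, Pow(-2, -1))), -45), 40) = Mul(Mul(Add(4, Mul(-27, Rational(-1, 2))), -45), 40) = Mul(Mul(Add(4, Rational(27, 2)), -45), 40) = Mul(Mul(Rational(35, 2), -45), 40) = Mul(Rational(-1575, 2), 40) = -31500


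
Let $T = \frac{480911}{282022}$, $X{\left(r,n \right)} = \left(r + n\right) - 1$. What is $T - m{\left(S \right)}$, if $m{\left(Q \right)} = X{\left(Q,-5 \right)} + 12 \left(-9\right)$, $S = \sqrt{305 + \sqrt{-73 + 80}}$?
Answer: $\frac{32631419}{282022} - \sqrt{305 + \sqrt{7}} \approx 98.165$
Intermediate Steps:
$X{\left(r,n \right)} = -1 + n + r$ ($X{\left(r,n \right)} = \left(n + r\right) - 1 = -1 + n + r$)
$T = \frac{480911}{282022}$ ($T = 480911 \cdot \frac{1}{282022} = \frac{480911}{282022} \approx 1.7052$)
$S = \sqrt{305 + \sqrt{7}} \approx 17.54$
$m{\left(Q \right)} = -114 + Q$ ($m{\left(Q \right)} = \left(-1 - 5 + Q\right) + 12 \left(-9\right) = \left(-6 + Q\right) - 108 = -114 + Q$)
$T - m{\left(S \right)} = \frac{480911}{282022} - \left(-114 + \sqrt{305 + \sqrt{7}}\right) = \frac{480911}{282022} + \left(114 - \sqrt{305 + \sqrt{7}}\right) = \frac{32631419}{282022} - \sqrt{305 + \sqrt{7}}$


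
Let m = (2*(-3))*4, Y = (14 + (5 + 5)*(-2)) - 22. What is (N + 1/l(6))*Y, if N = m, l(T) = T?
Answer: 2002/3 ≈ 667.33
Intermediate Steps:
Y = -28 (Y = (14 + 10*(-2)) - 22 = (14 - 20) - 22 = -6 - 22 = -28)
m = -24 (m = -6*4 = -24)
N = -24
(N + 1/l(6))*Y = (-24 + 1/6)*(-28) = (-24 + ⅙)*(-28) = -143/6*(-28) = 2002/3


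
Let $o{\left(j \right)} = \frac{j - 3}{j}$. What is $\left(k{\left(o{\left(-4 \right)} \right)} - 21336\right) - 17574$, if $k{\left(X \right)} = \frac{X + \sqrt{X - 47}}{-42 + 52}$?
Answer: $- \frac{1556393}{40} + \frac{i \sqrt{181}}{20} \approx -38910.0 + 0.67268 i$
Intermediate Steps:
$o{\left(j \right)} = \frac{-3 + j}{j}$ ($o{\left(j \right)} = \frac{j - 3}{j} = \frac{-3 + j}{j}$)
$k{\left(X \right)} = \frac{X}{10} + \frac{\sqrt{-47 + X}}{10}$ ($k{\left(X \right)} = \frac{X + \sqrt{-47 + X}}{10} = \left(X + \sqrt{-47 + X}\right) \frac{1}{10} = \frac{X}{10} + \frac{\sqrt{-47 + X}}{10}$)
$\left(k{\left(o{\left(-4 \right)} \right)} - 21336\right) - 17574 = \left(\left(\frac{\frac{1}{-4} \left(-3 - 4\right)}{10} + \frac{\sqrt{-47 + \frac{-3 - 4}{-4}}}{10}\right) - 21336\right) - 17574 = \left(\left(\frac{\left(- \frac{1}{4}\right) \left(-7\right)}{10} + \frac{\sqrt{-47 - - \frac{7}{4}}}{10}\right) - 21336\right) - 17574 = \left(\left(\frac{1}{10} \cdot \frac{7}{4} + \frac{\sqrt{-47 + \frac{7}{4}}}{10}\right) - 21336\right) - 17574 = \left(\left(\frac{7}{40} + \frac{\sqrt{- \frac{181}{4}}}{10}\right) - 21336\right) - 17574 = \left(\left(\frac{7}{40} + \frac{\frac{1}{2} i \sqrt{181}}{10}\right) - 21336\right) - 17574 = \left(\left(\frac{7}{40} + \frac{i \sqrt{181}}{20}\right) - 21336\right) - 17574 = \left(- \frac{853433}{40} + \frac{i \sqrt{181}}{20}\right) - 17574 = - \frac{1556393}{40} + \frac{i \sqrt{181}}{20}$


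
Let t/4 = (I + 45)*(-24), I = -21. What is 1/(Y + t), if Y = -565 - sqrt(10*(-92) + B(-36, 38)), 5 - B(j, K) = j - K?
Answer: -2869/8232002 + 29*I/8232002 ≈ -0.00034852 + 3.5228e-6*I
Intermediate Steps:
B(j, K) = 5 + K - j (B(j, K) = 5 - (j - K) = 5 + (K - j) = 5 + K - j)
t = -2304 (t = 4*((-21 + 45)*(-24)) = 4*(24*(-24)) = 4*(-576) = -2304)
Y = -565 - 29*I (Y = -565 - sqrt(10*(-92) + (5 + 38 - 1*(-36))) = -565 - sqrt(-920 + (5 + 38 + 36)) = -565 - sqrt(-920 + 79) = -565 - sqrt(-841) = -565 - 29*I ≈ -565.0 - 29.0*I)
1/(Y + t) = 1/((-565 - 29*I) - 2304) = 1/(-2869 - 29*I) = (-2869 + 29*I)/8232002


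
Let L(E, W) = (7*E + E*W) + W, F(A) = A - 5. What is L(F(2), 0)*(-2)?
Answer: 42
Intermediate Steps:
F(A) = -5 + A
L(E, W) = W + 7*E + E*W
L(F(2), 0)*(-2) = (0 + 7*(-5 + 2) + (-5 + 2)*0)*(-2) = (0 + 7*(-3) - 3*0)*(-2) = (0 - 21 + 0)*(-2) = -21*(-2) = 42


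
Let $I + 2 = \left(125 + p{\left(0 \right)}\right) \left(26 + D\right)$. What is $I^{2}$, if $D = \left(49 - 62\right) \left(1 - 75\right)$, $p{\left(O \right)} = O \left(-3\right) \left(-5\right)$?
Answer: $15251756004$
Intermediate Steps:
$p{\left(O \right)} = 15 O$ ($p{\left(O \right)} = - 3 O \left(-5\right) = 15 O$)
$D = 962$ ($D = \left(-13\right) \left(-74\right) = 962$)
$I = 123498$ ($I = -2 + \left(125 + 15 \cdot 0\right) \left(26 + 962\right) = -2 + \left(125 + 0\right) 988 = -2 + 125 \cdot 988 = -2 + 123500 = 123498$)
$I^{2} = 123498^{2} = 15251756004$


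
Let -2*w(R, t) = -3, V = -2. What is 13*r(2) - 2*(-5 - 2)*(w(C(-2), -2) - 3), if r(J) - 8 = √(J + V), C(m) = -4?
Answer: 83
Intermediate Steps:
w(R, t) = 3/2 (w(R, t) = -½*(-3) = 3/2)
r(J) = 8 + √(-2 + J) (r(J) = 8 + √(J - 2) = 8 + √(-2 + J))
13*r(2) - 2*(-5 - 2)*(w(C(-2), -2) - 3) = 13*(8 + √(-2 + 2)) - 2*(-5 - 2)*(3/2 - 3) = 13*(8 + √0) - (-14)*(-3)/2 = 13*(8 + 0) - 2*21/2 = 13*8 - 21 = 104 - 21 = 83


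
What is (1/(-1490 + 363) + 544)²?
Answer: 375875669569/1270129 ≈ 2.9594e+5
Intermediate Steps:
(1/(-1490 + 363) + 544)² = (1/(-1127) + 544)² = (-1/1127 + 544)² = (613087/1127)² = 375875669569/1270129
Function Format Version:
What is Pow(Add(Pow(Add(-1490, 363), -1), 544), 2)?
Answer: Rational(375875669569, 1270129) ≈ 2.9594e+5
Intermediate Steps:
Pow(Add(Pow(Add(-1490, 363), -1), 544), 2) = Pow(Add(Pow(-1127, -1), 544), 2) = Pow(Add(Rational(-1, 1127), 544), 2) = Pow(Rational(613087, 1127), 2) = Rational(375875669569, 1270129)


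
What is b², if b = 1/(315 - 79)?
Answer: 1/55696 ≈ 1.7955e-5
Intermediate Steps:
b = 1/236 ≈ 0.0042373
b² = (1/236)² = 1/55696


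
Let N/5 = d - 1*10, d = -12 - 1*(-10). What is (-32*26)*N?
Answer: 49920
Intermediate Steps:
d = -2 (d = -12 + 10 = -2)
N = -60 (N = 5*(-2 - 1*10) = 5*(-2 - 10) = 5*(-12) = -60)
(-32*26)*N = -32*26*(-60) = -832*(-60) = 49920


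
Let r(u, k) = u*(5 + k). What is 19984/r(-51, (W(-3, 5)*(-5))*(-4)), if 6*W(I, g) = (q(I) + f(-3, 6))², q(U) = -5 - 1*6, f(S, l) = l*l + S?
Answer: -19984/82535 ≈ -0.24213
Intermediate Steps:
f(S, l) = S + l² (f(S, l) = l² + S = S + l²)
q(U) = -11 (q(U) = -5 - 6 = -11)
W(I, g) = 242/3 (W(I, g) = (-11 + (-3 + 6²))²/6 = (-11 + (-3 + 36))²/6 = (-11 + 33)²/6 = (⅙)*22² = (⅙)*484 = 242/3)
19984/r(-51, (W(-3, 5)*(-5))*(-4)) = 19984/((-51*(5 + ((242/3)*(-5))*(-4)))) = 19984/((-51*(5 - 1210/3*(-4)))) = 19984/((-51*(5 + 4840/3))) = 19984/((-51*4855/3)) = 19984/(-82535) = 19984*(-1/82535) = -19984/82535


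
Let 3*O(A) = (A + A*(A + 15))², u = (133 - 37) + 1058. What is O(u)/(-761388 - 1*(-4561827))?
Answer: 22506000400/140757 ≈ 1.5989e+5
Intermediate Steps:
u = 1154 (u = 96 + 1058 = 1154)
O(A) = (A + A*(15 + A))²/3 (O(A) = (A + A*(A + 15))²/3 = (A + A*(15 + A))²/3)
O(u)/(-761388 - 1*(-4561827)) = ((⅓)*1154²*(16 + 1154)²)/(-761388 - 1*(-4561827)) = ((⅓)*1331716*1170²)/(-761388 + 4561827) = ((⅓)*1331716*1368900)/3800439 = 607662010800*(1/3800439) = 22506000400/140757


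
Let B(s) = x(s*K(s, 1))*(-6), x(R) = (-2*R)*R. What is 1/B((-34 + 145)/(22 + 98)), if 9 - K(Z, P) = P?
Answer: 25/16428 ≈ 0.0015218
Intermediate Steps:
K(Z, P) = 9 - P
x(R) = -2*R²
B(s) = 768*s² (B(s) = -2*s²*(9 - 1*1)²*(-6) = -2*s²*(9 - 1)²*(-6) = -2*64*s²*(-6) = -128*s²*(-6) = 768*s²)
1/B((-34 + 145)/(22 + 98)) = 1/(768*((-34 + 145)/(22 + 98))²) = 1/(768*(111/120)²) = 1/(768*(111*(1/120))²) = 1/(768*(37/40)²) = 1/(768*(1369/1600)) = 1/(16428/25) = 25/16428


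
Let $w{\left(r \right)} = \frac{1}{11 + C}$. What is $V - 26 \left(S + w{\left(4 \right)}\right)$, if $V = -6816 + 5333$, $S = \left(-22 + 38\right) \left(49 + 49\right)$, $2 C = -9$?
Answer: $-42255$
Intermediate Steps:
$C = - \frac{9}{2}$ ($C = \frac{1}{2} \left(-9\right) = - \frac{9}{2} \approx -4.5$)
$S = 1568$ ($S = 16 \cdot 98 = 1568$)
$w{\left(r \right)} = \frac{2}{13}$ ($w{\left(r \right)} = \frac{1}{11 - \frac{9}{2}} = \frac{1}{\frac{13}{2}} = \frac{2}{13}$)
$V = -1483$
$V - 26 \left(S + w{\left(4 \right)}\right) = -1483 - 26 \left(1568 + \frac{2}{13}\right) = -1483 - 40772 = -42255$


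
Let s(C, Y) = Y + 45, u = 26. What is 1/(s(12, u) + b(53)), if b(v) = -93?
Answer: -1/22 ≈ -0.045455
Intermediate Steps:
s(C, Y) = 45 + Y
1/(s(12, u) + b(53)) = 1/((45 + 26) - 93) = 1/(71 - 93) = 1/(-22) = -1/22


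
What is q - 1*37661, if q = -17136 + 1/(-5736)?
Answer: -314315593/5736 ≈ -54797.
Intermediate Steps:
q = -98292097/5736 (q = -17136 - 1/5736 = -98292097/5736 ≈ -17136.)
q - 1*37661 = -98292097/5736 - 1*37661 = -98292097/5736 - 37661 = -314315593/5736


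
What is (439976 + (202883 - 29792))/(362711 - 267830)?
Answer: 613067/94881 ≈ 6.4614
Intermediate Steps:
(439976 + (202883 - 29792))/(362711 - 267830) = (439976 + 173091)/94881 = 613067*(1/94881) = 613067/94881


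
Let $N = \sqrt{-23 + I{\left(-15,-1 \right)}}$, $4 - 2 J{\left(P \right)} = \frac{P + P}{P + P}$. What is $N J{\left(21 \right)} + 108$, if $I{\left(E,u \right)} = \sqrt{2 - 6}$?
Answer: $108 + \frac{3 \sqrt{-23 + 2 i}}{2} \approx 108.31 + 7.2005 i$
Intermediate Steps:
$I{\left(E,u \right)} = 2 i$ ($I{\left(E,u \right)} = \sqrt{-4} = 2 i$)
$J{\left(P \right)} = \frac{3}{2}$ ($J{\left(P \right)} = 2 - \frac{\left(P + P\right) \frac{1}{P + P}}{2} = 2 - \frac{2 P \frac{1}{2 P}}{2} = 2 - \frac{1}{2} = \frac{3}{2}$)
$N = \sqrt{-23 + 2 i} \approx 0.20832 + 4.8004 i$
$N J{\left(21 \right)} + 108 = \sqrt{-23 + 2 i} \frac{3}{2} + 108 = \frac{3 \sqrt{-23 + 2 i}}{2} + 108 = 108 + \frac{3 \sqrt{-23 + 2 i}}{2}$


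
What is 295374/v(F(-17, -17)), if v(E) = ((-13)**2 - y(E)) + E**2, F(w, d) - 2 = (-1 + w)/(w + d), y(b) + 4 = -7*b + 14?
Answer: 28454362/17639 ≈ 1613.2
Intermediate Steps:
y(b) = 10 - 7*b (y(b) = -4 + (-7*b + 14) = -4 + (14 - 7*b) = 10 - 7*b)
F(w, d) = 2 + (-1 + w)/(d + w) (F(w, d) = 2 + (-1 + w)/(w + d) = 2 + (-1 + w)/(d + w))
v(E) = 159 + E**2 + 7*E (v(E) = ((-13)**2 - (10 - 7*E)) + E**2 = (169 + (-10 + 7*E)) + E**2 = (159 + 7*E) + E**2 = 159 + E**2 + 7*E)
295374/v(F(-17, -17)) = 295374/(159 + ((-1 + 2*(-17) + 3*(-17))/(-17 - 17))**2 + 7*((-1 + 2*(-17) + 3*(-17))/(-17 - 17))) = 295374/(159 + ((-1 - 34 - 51)/(-34))**2 + 7*((-1 - 34 - 51)/(-34))) = 295374/(159 + (-1/34*(-86))**2 + 7*(-1/34*(-86))) = 295374/(159 + (43/17)**2 + 7*(43/17)) = 295374/(159 + 1849/289 + 301/17) = 295374/(52917/289) = 295374*(289/52917) = 28454362/17639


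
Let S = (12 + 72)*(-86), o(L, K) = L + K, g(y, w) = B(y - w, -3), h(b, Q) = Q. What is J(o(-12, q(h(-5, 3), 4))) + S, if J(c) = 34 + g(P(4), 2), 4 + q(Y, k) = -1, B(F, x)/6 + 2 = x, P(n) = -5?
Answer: -7220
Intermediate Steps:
B(F, x) = -12 + 6*x
g(y, w) = -30 (g(y, w) = -12 + 6*(-3) = -12 - 18 = -30)
q(Y, k) = -5 (q(Y, k) = -4 - 1 = -5)
o(L, K) = K + L
S = -7224 (S = 84*(-86) = -7224)
J(c) = 4 (J(c) = 34 - 30 = 4)
J(o(-12, q(h(-5, 3), 4))) + S = 4 - 7224 = -7220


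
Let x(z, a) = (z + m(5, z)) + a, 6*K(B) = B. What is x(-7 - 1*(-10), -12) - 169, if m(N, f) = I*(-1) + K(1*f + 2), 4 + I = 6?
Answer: -1075/6 ≈ -179.17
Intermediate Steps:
K(B) = B/6
I = 2 (I = -4 + 6 = 2)
m(N, f) = -5/3 + f/6 (m(N, f) = 2*(-1) + (1*f + 2)/6 = -2 + (f + 2)/6 = -2 + (2 + f)/6 = -2 + (⅓ + f/6) = -5/3 + f/6)
x(z, a) = -5/3 + a + 7*z/6 (x(z, a) = (z + (-5/3 + z/6)) + a = (-5/3 + 7*z/6) + a = -5/3 + a + 7*z/6)
x(-7 - 1*(-10), -12) - 169 = (-5/3 - 12 + 7*(-7 - 1*(-10))/6) - 169 = (-5/3 - 12 + 7*(-7 + 10)/6) - 169 = (-5/3 - 12 + (7/6)*3) - 169 = (-5/3 - 12 + 7/2) - 169 = -61/6 - 169 = -1075/6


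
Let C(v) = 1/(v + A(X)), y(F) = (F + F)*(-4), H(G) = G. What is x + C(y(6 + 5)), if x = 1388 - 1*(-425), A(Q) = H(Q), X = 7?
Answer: 146852/81 ≈ 1813.0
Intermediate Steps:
A(Q) = Q
x = 1813 (x = 1388 + 425 = 1813)
y(F) = -8*F (y(F) = (2*F)*(-4) = -8*F)
C(v) = 1/(7 + v) (C(v) = 1/(v + 7) = 1/(7 + v))
x + C(y(6 + 5)) = 1813 + 1/(7 - 8*(6 + 5)) = 1813 + 1/(7 - 8*11) = 1813 + 1/(7 - 88) = 1813 + 1/(-81) = 1813 - 1/81 = 146852/81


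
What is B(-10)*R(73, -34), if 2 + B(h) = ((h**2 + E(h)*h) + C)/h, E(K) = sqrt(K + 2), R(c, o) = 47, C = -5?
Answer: -1081/2 + 94*I*sqrt(2) ≈ -540.5 + 132.94*I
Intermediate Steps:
E(K) = sqrt(2 + K)
B(h) = -2 + (-5 + h**2 + h*sqrt(2 + h))/h (B(h) = -2 + ((h**2 + sqrt(2 + h)*h) - 5)/h = -2 + ((h**2 + h*sqrt(2 + h)) - 5)/h = -2 + (-5 + h**2 + h*sqrt(2 + h))/h)
B(-10)*R(73, -34) = (-2 - 10 + sqrt(2 - 10) - 5/(-10))*47 = (-2 - 10 + sqrt(-8) - 5*(-1/10))*47 = (-2 - 10 + 2*I*sqrt(2) + 1/2)*47 = (-23/2 + 2*I*sqrt(2))*47 = -1081/2 + 94*I*sqrt(2)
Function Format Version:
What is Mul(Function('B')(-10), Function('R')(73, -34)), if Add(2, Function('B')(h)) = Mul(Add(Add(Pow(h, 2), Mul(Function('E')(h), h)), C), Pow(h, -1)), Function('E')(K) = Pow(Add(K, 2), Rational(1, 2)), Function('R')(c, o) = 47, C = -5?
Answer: Add(Rational(-1081, 2), Mul(94, I, Pow(2, Rational(1, 2)))) ≈ Add(-540.50, Mul(132.94, I))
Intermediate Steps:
Function('E')(K) = Pow(Add(2, K), Rational(1, 2))
Function('B')(h) = Add(-2, Mul(Pow(h, -1), Add(-5, Pow(h, 2), Mul(h, Pow(Add(2, h), Rational(1, 2)))))) (Function('B')(h) = Add(-2, Mul(Add(Add(Pow(h, 2), Mul(Pow(Add(2, h), Rational(1, 2)), h)), -5), Pow(h, -1))) = Add(-2, Mul(Add(Add(Pow(h, 2), Mul(h, Pow(Add(2, h), Rational(1, 2)))), -5), Pow(h, -1))) = Add(-2, Mul(Add(-5, Pow(h, 2), Mul(h, Pow(Add(2, h), Rational(1, 2)))), Pow(h, -1))) = Add(-2, Mul(Pow(h, -1), Add(-5, Pow(h, 2), Mul(h, Pow(Add(2, h), Rational(1, 2)))))))
Mul(Function('B')(-10), Function('R')(73, -34)) = Mul(Add(-2, -10, Pow(Add(2, -10), Rational(1, 2)), Mul(-5, Pow(-10, -1))), 47) = Mul(Add(-2, -10, Pow(-8, Rational(1, 2)), Mul(-5, Rational(-1, 10))), 47) = Mul(Add(-2, -10, Mul(2, I, Pow(2, Rational(1, 2))), Rational(1, 2)), 47) = Mul(Add(Rational(-23, 2), Mul(2, I, Pow(2, Rational(1, 2)))), 47) = Add(Rational(-1081, 2), Mul(94, I, Pow(2, Rational(1, 2))))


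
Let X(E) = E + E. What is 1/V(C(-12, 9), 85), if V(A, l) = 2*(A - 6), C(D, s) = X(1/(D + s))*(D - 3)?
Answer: ⅛ ≈ 0.12500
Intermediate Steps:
X(E) = 2*E
C(D, s) = 2*(-3 + D)/(D + s) (C(D, s) = (2/(D + s))*(D - 3) = (2/(D + s))*(-3 + D) = 2*(-3 + D)/(D + s))
V(A, l) = -12 + 2*A (V(A, l) = 2*(-6 + A) = -12 + 2*A)
1/V(C(-12, 9), 85) = 1/(-12 + 2*(2*(-3 - 12)/(-12 + 9))) = 1/(-12 + 2*(2*(-15)/(-3))) = 1/(-12 + 2*(2*(-⅓)*(-15))) = 1/(-12 + 2*10) = 1/(-12 + 20) = 1/8 = ⅛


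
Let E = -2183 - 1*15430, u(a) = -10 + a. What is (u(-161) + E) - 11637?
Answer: -29421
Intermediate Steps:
E = -17613 (E = -2183 - 15430 = -17613)
(u(-161) + E) - 11637 = ((-10 - 161) - 17613) - 11637 = (-171 - 17613) - 11637 = -17784 - 11637 = -29421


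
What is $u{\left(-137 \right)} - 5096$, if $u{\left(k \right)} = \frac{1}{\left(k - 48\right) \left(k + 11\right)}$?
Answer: $- \frac{118787759}{23310} \approx -5096.0$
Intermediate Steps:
$u{\left(k \right)} = \frac{1}{\left(-48 + k\right) \left(11 + k\right)}$
$u{\left(-137 \right)} - 5096 = \frac{1}{-528 + \left(-137\right)^{2} - -5069} - 5096 = \frac{1}{-528 + 18769 + 5069} - 5096 = \frac{1}{23310} - 5096 = - \frac{118787759}{23310}$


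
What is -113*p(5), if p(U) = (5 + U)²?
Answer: -11300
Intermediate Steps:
-113*p(5) = -113*(5 + 5)² = -113*10² = -113*100 = -11300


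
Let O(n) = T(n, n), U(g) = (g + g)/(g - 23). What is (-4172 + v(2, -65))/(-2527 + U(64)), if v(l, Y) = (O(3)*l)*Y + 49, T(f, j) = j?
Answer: 185033/103479 ≈ 1.7881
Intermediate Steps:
U(g) = 2*g/(-23 + g) (U(g) = (2*g)/(-23 + g) = 2*g/(-23 + g))
O(n) = n
v(l, Y) = 49 + 3*Y*l (v(l, Y) = (3*l)*Y + 49 = 3*Y*l + 49 = 49 + 3*Y*l)
(-4172 + v(2, -65))/(-2527 + U(64)) = (-4172 + (49 + 3*(-65)*2))/(-2527 + 2*64/(-23 + 64)) = (-4172 + (49 - 390))/(-2527 + 2*64/41) = (-4172 - 341)/(-2527 + 2*64*(1/41)) = -4513/(-2527 + 128/41) = -4513/(-103479/41) = -4513*(-41/103479) = 185033/103479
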